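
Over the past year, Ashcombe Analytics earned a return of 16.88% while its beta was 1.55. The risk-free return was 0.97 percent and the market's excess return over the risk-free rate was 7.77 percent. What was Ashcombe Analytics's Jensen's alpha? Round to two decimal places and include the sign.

+3.87%

CAPM benchmark = R_f + β(R_m − R_f) = 0.97% + 1.55 × 7.77% = 13.0135%
α = actual − benchmark = 16.88% − 13.0135% = +3.87%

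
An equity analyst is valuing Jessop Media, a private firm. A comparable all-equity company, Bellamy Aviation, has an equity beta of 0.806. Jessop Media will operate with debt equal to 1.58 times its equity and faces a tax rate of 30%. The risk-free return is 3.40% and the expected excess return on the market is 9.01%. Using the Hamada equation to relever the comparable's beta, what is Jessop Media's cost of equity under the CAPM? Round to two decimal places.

β_L = β_U × [1 + (1 − t)(D/E)] = 0.806 × [1 + (1 − 0.30) × 1.58]
    = 0.806 × [1 + 0.70 × 1.58] = 0.806 × 2.1060 = 1.6974
E(R) = R_f + β_L × MRP = 3.40% + 1.6974 × 9.01% = 18.69%

18.69%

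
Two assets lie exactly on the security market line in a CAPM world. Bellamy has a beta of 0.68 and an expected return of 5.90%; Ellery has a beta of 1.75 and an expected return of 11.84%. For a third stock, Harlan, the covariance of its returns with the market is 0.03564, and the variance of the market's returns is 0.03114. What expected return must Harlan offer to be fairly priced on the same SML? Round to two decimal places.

MRP = (11.84% − 5.90%) / (1.75 − 0.68) = 5.5514%
R_f = 5.90% − 0.68 × 5.5514% = 2.1250%
β_Harlan = Cov / Var(R_m) = 0.03564 / 0.03114 = 1.1445
E(R_Harlan) = R_f + β × MRP = 2.1250% + 1.1445 × 5.5514% = 8.48%

8.48%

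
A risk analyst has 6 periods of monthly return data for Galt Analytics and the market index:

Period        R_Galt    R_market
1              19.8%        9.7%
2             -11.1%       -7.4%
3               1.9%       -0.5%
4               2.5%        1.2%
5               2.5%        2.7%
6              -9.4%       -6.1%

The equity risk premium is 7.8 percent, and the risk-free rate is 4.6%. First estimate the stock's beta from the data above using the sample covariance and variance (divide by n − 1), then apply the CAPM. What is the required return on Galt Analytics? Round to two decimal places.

18.23%

Mean R_i = (19.8 − 11.1 + 1.9 + 2.5 + 2.5 − 9.4) / 6 = 1.0333%
Mean R_m = (9.7 − 7.4 − 0.5 + 1.2 + 2.7 − 6.1) / 6 = -0.0667%
Σ(R_i − R̄_i)(R_m − R̄_m) = 340.7533  ⇒  Cov = 340.7533 / 5 = 68.1507
Σ(R_m − R̄_m)² = 195.0133  ⇒  Var(R_m) = 195.0133 / 5 = 39.0027
β = Cov / Var(R_m) = 68.1507 / 39.0027 = 1.7473
E(R) = R_f + β × MRP = 4.6% + 1.7473 × 7.8% = 18.23%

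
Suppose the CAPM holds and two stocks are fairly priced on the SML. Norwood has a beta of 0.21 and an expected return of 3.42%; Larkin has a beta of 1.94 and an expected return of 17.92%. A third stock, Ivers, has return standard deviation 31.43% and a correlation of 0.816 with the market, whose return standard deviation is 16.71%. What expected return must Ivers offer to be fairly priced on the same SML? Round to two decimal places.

MRP = (17.92% − 3.42%) / (1.94 − 0.21) = 8.3815%
R_f = 3.42% − 0.21 × 8.3815% = 1.6599%
β_Ivers = ρ·σ_i/σ_m = 0.816 × 31.43 / 16.71 = 1.5348
E(R_Ivers) = R_f + β × MRP = 1.6599% + 1.5348 × 8.3815% = 14.52%

14.52%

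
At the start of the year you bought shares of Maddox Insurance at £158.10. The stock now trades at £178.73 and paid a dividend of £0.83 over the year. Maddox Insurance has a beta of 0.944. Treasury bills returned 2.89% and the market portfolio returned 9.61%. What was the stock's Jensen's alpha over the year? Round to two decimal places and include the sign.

Realised HPR = (P1 + D1 − P0) / P0 = (178.73 + 0.83 − 158.10) / 158.10 = 21.46 / 158.10 = 13.5737%
MRP = 9.61% − 2.89% = 6.72%
CAPM required = R_f + β·MRP = 2.89% + 0.944 × 6.72% = 9.23368%
α = realised − required = 13.5737% − 9.23368% = +4.34%

+4.34%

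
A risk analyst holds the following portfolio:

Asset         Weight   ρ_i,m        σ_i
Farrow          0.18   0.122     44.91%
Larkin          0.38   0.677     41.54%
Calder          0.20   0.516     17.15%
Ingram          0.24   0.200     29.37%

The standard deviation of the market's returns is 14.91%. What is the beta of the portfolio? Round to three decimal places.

0.996

β_Farrow = 0.122 × 44.91% / 14.91% = 0.3675
β_Larkin = 0.677 × 41.54% / 14.91% = 1.8862
β_Calder = 0.516 × 17.15% / 14.91% = 0.5935
β_Ingram = 0.200 × 29.37% / 14.91% = 0.3940
β_P = Σ w_i β_i = 0.18×0.3675 + 0.38×1.8862 + 0.20×0.5935 + 0.24×0.3940 = 0.9962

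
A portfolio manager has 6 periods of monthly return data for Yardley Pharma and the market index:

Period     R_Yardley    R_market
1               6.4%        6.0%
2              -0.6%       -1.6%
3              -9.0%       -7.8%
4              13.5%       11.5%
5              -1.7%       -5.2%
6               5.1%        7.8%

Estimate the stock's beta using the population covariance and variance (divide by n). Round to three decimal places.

Mean R_i = (6.4 − 0.6 − 9.0 + 13.5 − 1.7 + 5.1) / 6 = 2.2833%
Mean R_m = (6.0 − 1.6 − 7.8 + 11.5 − 5.2 + 7.8) / 6 = 1.7833%
Σ(R_i − R̄_i)(R_m − R̄_m) = 288.9983  ⇒  Cov = 288.9983 / 6 = 48.1664
Σ(R_m − R̄_m)² = 300.4483  ⇒  Var(R_m) = 300.4483 / 6 = 50.0747
β = Cov / Var(R_m) = 48.1664 / 50.0747 = 0.9619

0.962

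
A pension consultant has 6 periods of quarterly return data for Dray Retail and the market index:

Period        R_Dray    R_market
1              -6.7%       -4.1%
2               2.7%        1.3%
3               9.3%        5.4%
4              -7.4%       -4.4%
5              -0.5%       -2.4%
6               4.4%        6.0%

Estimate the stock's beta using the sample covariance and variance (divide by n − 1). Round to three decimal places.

1.301

Mean R_i = (-6.7 + 2.7 + 9.3 − 7.4 − 0.5 + 4.4) / 6 = 0.3000%
Mean R_m = (-4.1 + 1.3 + 5.4 − 4.4 − 2.4 + 6.0) / 6 = 0.3000%
Σ(R_i − R̄_i)(R_m − R̄_m) = 140.8200  ⇒  Cov = 140.8200 / 5 = 28.1640
Σ(R_m − R̄_m)² = 108.2400  ⇒  Var(R_m) = 108.2400 / 5 = 21.6480
β = Cov / Var(R_m) = 28.1640 / 21.6480 = 1.3010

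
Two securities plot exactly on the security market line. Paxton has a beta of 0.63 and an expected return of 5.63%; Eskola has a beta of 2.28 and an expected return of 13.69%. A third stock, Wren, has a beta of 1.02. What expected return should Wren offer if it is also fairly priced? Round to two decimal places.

7.54%

MRP (SML slope) = (13.69% − 5.63%) / (2.28 − 0.63) = 8.06% / 1.65 = 4.8848%
R_f (intercept) = 5.63% − 0.63 × 4.8848% = 2.5526%
E(R_Wren) = R_f + β × MRP = 2.5526% + 1.02 × 4.8848% = 7.54%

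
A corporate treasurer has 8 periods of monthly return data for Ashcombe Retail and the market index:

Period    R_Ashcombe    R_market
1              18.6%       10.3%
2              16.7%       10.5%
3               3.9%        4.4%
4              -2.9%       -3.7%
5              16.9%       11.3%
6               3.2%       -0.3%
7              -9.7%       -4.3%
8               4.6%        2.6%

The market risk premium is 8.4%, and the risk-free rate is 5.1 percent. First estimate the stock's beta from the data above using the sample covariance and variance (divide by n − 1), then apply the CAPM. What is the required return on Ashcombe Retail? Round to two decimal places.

18.15%

Mean R_i = (18.6 + 16.7 + 3.9 − 2.9 + 16.9 + 3.2 − 9.7 + 4.6) / 8 = 6.4125%
Mean R_m = (10.3 + 10.5 + 4.4 − 3.7 + 11.3 − 0.3 − 4.3 + 2.6) / 8 = 3.8500%
Σ(R_i − R̄_i)(R_m − R̄_m) = 440.9950  ⇒  Cov = 440.9950 / 7 = 62.9993
Σ(R_m − R̄_m)² = 283.8400  ⇒  Var(R_m) = 283.8400 / 7 = 40.5486
β = Cov / Var(R_m) = 62.9993 / 40.5486 = 1.5537
E(R) = R_f + β × MRP = 5.1% + 1.5537 × 8.4% = 18.15%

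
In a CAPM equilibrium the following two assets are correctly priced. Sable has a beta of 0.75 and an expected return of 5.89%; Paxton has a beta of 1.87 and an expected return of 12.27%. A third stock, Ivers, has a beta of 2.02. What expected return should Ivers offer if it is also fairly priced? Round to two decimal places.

13.12%

MRP (SML slope) = (12.27% − 5.89%) / (1.87 − 0.75) = 6.38% / 1.12 = 5.6964%
R_f (intercept) = 5.89% − 0.75 × 5.6964% = 1.6177%
E(R_Ivers) = R_f + β × MRP = 1.6177% + 2.02 × 5.6964% = 13.12%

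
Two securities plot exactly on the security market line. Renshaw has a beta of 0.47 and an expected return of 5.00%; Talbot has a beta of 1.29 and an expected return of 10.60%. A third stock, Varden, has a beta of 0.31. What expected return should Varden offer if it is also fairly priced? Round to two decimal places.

3.91%

MRP (SML slope) = (10.60% − 5.00%) / (1.29 − 0.47) = 5.60% / 0.82 = 6.8293%
R_f (intercept) = 5.00% − 0.47 × 6.8293% = 1.7902%
E(R_Varden) = R_f + β × MRP = 1.7902% + 0.31 × 6.8293% = 3.91%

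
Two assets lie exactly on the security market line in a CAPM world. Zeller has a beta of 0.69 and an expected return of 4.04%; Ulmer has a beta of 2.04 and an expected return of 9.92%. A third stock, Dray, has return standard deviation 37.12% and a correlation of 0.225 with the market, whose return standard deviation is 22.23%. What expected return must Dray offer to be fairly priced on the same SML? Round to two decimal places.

MRP = (9.92% − 4.04%) / (2.04 − 0.69) = 4.3556%
R_f = 4.04% − 0.69 × 4.3556% = 1.0346%
β_Dray = ρ·σ_i/σ_m = 0.225 × 37.12 / 22.23 = 0.3757
E(R_Dray) = R_f + β × MRP = 1.0346% + 0.3757 × 4.3556% = 2.67%

2.67%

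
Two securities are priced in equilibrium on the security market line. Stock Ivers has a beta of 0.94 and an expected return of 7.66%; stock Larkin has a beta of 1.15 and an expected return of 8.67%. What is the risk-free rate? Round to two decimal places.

Both satisfy E(R) = R_f + β·MRP, so the slope of the SML is
MRP = (8.67% − 7.66%) / (1.15 − 0.94) = 1.01% / 0.21 = 4.8095%
R_f = E(R_Ivers) − β_Ivers·MRP = 7.66% − 0.94 × 4.8095% = 3.1391%

3.14%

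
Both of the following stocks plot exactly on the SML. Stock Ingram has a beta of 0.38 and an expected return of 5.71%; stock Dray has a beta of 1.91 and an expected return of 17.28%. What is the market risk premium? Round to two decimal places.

Both satisfy E(R) = R_f + β·MRP, so the slope of the SML is
MRP = (17.28% − 5.71%) / (1.91 − 0.38) = 11.57% / 1.53 = 7.5621%

7.56%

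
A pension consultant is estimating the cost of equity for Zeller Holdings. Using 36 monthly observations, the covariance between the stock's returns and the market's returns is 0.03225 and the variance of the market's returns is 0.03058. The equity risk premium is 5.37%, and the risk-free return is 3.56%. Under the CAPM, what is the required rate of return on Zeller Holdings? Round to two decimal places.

9.22%

β = Cov(R_i, R_m) / Var(R_m) = 0.03225 / 0.03058 = 1.0546
E(R) = R_f + β × MRP = 3.56% + 1.0546 × 5.37% = 9.22%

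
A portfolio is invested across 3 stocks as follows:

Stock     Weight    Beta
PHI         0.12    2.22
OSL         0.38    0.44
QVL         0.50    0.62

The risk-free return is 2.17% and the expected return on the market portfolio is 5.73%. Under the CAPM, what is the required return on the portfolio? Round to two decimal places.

β_P = Σ w_i β_i = 0.12×2.22 + 0.38×0.44 + 0.50×0.62 = 0.7436
MRP = 5.73% − 2.17% = 3.56%
E(R_P) = R_f + β_P × MRP = 2.17% + 0.7436 × 3.56% = 4.82%

4.82%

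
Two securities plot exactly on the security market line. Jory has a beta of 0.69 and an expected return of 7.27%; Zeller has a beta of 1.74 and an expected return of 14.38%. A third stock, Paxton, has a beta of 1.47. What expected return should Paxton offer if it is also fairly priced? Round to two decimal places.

MRP (SML slope) = (14.38% − 7.27%) / (1.74 − 0.69) = 7.11% / 1.05 = 6.7714%
R_f (intercept) = 7.27% − 0.69 × 6.7714% = 2.5977%
E(R_Paxton) = R_f + β × MRP = 2.5977% + 1.47 × 6.7714% = 12.55%

12.55%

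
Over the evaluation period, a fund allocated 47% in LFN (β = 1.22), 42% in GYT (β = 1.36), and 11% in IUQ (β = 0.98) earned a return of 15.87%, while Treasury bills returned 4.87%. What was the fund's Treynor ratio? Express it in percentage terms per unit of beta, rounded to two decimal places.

β_P = 0.47×1.22 + 0.42×1.36 + 0.11×0.98 = 1.2524
Treynor = (R_P − R_f) / β_P = (15.87% − 4.87%) / 1.2524 = 11.00% / 1.2524 = 8.78%

8.78%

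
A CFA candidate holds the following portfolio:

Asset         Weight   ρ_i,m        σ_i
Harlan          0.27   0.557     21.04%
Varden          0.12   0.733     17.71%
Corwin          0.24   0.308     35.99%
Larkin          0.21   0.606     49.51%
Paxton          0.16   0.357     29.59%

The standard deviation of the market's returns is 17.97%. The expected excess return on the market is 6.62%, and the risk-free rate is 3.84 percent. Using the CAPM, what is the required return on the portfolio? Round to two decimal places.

9.50%

β_Harlan = 0.557 × 21.04% / 17.97% = 0.6522
β_Varden = 0.733 × 17.71% / 17.97% = 0.7224
β_Corwin = 0.308 × 35.99% / 17.97% = 0.6169
β_Larkin = 0.606 × 49.51% / 17.97% = 1.6696
β_Paxton = 0.357 × 29.59% / 17.97% = 0.5878
β_P = Σ w_i β_i = 0.27×0.6522 + 0.12×0.7224 + 0.24×0.6169 + 0.21×1.6696 + 0.16×0.5878 = 0.8555
E(R_P) = R_f + β_P × MRP = 3.84% + 0.8555 × 6.62% = 9.50%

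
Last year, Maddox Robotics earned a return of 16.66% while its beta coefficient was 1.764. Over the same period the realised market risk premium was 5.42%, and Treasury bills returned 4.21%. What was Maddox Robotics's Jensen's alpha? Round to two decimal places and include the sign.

+2.89%

CAPM benchmark = R_f + β(R_m − R_f) = 4.21% + 1.764 × 5.42% = 13.77088%
α = actual − benchmark = 16.66% − 13.77088% = +2.89%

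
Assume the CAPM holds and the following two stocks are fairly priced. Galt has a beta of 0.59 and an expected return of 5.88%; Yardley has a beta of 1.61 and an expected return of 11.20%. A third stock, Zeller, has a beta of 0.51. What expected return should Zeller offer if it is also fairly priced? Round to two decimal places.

MRP (SML slope) = (11.20% − 5.88%) / (1.61 − 0.59) = 5.32% / 1.02 = 5.2157%
R_f (intercept) = 5.88% − 0.59 × 5.2157% = 2.8027%
E(R_Zeller) = R_f + β × MRP = 2.8027% + 0.51 × 5.2157% = 5.46%

5.46%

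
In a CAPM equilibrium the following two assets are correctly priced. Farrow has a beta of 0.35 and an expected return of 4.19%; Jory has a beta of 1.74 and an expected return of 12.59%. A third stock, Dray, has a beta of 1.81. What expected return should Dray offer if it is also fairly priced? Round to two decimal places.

13.01%

MRP (SML slope) = (12.59% − 4.19%) / (1.74 − 0.35) = 8.40% / 1.39 = 6.0432%
R_f (intercept) = 4.19% − 0.35 × 6.0432% = 2.0749%
E(R_Dray) = R_f + β × MRP = 2.0749% + 1.81 × 6.0432% = 13.01%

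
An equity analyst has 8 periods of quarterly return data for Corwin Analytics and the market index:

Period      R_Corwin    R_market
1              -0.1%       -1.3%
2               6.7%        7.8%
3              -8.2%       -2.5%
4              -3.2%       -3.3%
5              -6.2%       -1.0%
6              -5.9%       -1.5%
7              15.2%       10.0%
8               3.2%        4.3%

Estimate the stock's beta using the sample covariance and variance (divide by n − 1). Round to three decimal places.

1.440

Mean R_i = (-0.1 + 6.7 − 8.2 − 3.2 − 6.2 − 5.9 + 15.2 + 3.2) / 8 = 0.1875%
Mean R_m = (-1.3 + 7.8 − 2.5 − 3.3 − 1.0 − 1.5 + 10.0 + 4.3) / 8 = 1.5625%
Σ(R_i − R̄_i)(R_m − R̄_m) = 261.9163  ⇒  Cov = 261.9163 / 7 = 37.4166
Σ(R_m − R̄_m)² = 181.8788  ⇒  Var(R_m) = 181.8788 / 7 = 25.9827
β = Cov / Var(R_m) = 37.4166 / 25.9827 = 1.4401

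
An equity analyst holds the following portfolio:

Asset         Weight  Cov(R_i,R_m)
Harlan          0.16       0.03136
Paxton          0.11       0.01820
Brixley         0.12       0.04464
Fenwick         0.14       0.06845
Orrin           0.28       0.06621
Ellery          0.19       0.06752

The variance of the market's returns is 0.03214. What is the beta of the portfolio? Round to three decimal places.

1.659

β_Harlan = 0.03136 / 0.03214 = 0.9757
β_Paxton = 0.01820 / 0.03214 = 0.5663
β_Brixley = 0.04464 / 0.03214 = 1.3889
β_Fenwick = 0.06845 / 0.03214 = 2.1297
β_Orrin = 0.06621 / 0.03214 = 2.0600
β_Ellery = 0.06752 / 0.03214 = 2.1008
β_P = Σ w_i β_i = 0.16×0.9757 + 0.11×0.5663 + 0.12×1.3889 + 0.14×2.1297 + 0.28×2.0600 + 0.19×2.1008 = 1.6592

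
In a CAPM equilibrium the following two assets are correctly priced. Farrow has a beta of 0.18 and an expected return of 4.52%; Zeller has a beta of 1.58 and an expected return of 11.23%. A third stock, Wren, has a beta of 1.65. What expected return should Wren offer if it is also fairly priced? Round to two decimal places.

11.57%

MRP (SML slope) = (11.23% − 4.52%) / (1.58 − 0.18) = 6.71% / 1.40 = 4.7929%
R_f (intercept) = 4.52% − 0.18 × 4.7929% = 3.6573%
E(R_Wren) = R_f + β × MRP = 3.6573% + 1.65 × 4.7929% = 11.57%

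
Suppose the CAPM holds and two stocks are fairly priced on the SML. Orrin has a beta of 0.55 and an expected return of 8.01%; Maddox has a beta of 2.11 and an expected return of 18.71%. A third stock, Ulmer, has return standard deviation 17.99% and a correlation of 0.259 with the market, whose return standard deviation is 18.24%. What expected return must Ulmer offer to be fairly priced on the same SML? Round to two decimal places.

5.99%

MRP = (18.71% − 8.01%) / (2.11 − 0.55) = 6.8590%
R_f = 8.01% − 0.55 × 6.8590% = 4.2376%
β_Ulmer = ρ·σ_i/σ_m = 0.259 × 17.99 / 18.24 = 0.2555
E(R_Ulmer) = R_f + β × MRP = 4.2376% + 0.2555 × 6.8590% = 5.99%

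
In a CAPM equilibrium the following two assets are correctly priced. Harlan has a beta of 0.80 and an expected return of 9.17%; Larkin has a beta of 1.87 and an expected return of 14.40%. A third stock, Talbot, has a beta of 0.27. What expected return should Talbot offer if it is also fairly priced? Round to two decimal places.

MRP (SML slope) = (14.40% − 9.17%) / (1.87 − 0.80) = 5.23% / 1.07 = 4.8879%
R_f (intercept) = 9.17% − 0.80 × 4.8879% = 5.2597%
E(R_Talbot) = R_f + β × MRP = 5.2597% + 0.27 × 4.8879% = 6.58%

6.58%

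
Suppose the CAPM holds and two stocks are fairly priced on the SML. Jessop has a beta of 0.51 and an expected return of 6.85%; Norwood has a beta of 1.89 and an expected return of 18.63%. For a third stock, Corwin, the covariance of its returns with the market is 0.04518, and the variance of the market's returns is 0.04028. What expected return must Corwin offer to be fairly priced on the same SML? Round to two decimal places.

MRP = (18.63% − 6.85%) / (1.89 − 0.51) = 8.5362%
R_f = 6.85% − 0.51 × 8.5362% = 2.4965%
β_Corwin = Cov / Var(R_m) = 0.04518 / 0.04028 = 1.1216
E(R_Corwin) = R_f + β × MRP = 2.4965% + 1.1216 × 8.5362% = 12.07%

12.07%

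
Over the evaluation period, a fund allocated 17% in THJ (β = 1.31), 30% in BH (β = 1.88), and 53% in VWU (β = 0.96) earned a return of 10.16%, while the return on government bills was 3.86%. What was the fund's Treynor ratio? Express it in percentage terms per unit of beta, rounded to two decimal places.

4.86%

β_P = 0.17×1.31 + 0.30×1.88 + 0.53×0.96 = 1.2955
Treynor = (R_P − R_f) / β_P = (10.16% − 3.86%) / 1.2955 = 6.30% / 1.2955 = 4.86%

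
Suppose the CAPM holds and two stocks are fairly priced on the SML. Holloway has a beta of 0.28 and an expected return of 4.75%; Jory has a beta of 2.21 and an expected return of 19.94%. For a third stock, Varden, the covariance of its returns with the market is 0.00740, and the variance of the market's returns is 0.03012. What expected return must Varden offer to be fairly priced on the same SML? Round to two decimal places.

4.48%

MRP = (19.94% − 4.75%) / (2.21 − 0.28) = 7.8705%
R_f = 4.75% − 0.28 × 7.8705% = 2.5463%
β_Varden = Cov / Var(R_m) = 0.00740 / 0.03012 = 0.2457
E(R_Varden) = R_f + β × MRP = 2.5463% + 0.2457 × 7.8705% = 4.48%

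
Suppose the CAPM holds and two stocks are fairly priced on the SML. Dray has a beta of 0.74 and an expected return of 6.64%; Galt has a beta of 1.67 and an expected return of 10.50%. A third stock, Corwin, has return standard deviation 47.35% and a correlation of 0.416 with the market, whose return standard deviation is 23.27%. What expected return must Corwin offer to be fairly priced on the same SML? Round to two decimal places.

MRP = (10.50% − 6.64%) / (1.67 − 0.74) = 4.1505%
R_f = 6.64% − 0.74 × 4.1505% = 3.5686%
β_Corwin = ρ·σ_i/σ_m = 0.416 × 47.35 / 23.27 = 0.8465
E(R_Corwin) = R_f + β × MRP = 3.5686% + 0.8465 × 4.1505% = 7.08%

7.08%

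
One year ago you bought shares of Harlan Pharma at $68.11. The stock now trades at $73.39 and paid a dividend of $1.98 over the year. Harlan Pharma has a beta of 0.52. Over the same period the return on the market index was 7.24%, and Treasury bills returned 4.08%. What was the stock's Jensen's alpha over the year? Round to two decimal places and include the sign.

+4.94%

Realised HPR = (P1 + D1 − P0) / P0 = (73.39 + 1.98 − 68.11) / 68.11 = 7.26 / 68.11 = 10.6592%
MRP = 7.24% − 4.08% = 3.16%
CAPM required = R_f + β·MRP = 4.08% + 0.52 × 3.16% = 5.7232%
α = realised − required = 10.6592% − 5.7232% = +4.94%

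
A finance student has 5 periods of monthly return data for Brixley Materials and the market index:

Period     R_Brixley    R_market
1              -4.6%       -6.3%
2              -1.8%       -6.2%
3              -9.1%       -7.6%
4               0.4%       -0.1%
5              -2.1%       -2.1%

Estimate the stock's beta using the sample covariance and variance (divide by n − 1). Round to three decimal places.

Mean R_i = (-4.6 − 1.8 − 9.1 + 0.4 − 2.1) / 5 = -3.4400%
Mean R_m = (-6.3 − 6.2 − 7.6 − 0.1 − 2.1) / 5 = -4.4600%
Σ(R_i − R̄_i)(R_m − R̄_m) = 36.9580  ⇒  Cov = 36.9580 / 4 = 9.2395
Σ(R_m − R̄_m)² = 40.8520  ⇒  Var(R_m) = 40.8520 / 4 = 10.2130
β = Cov / Var(R_m) = 9.2395 / 10.2130 = 0.9047

0.905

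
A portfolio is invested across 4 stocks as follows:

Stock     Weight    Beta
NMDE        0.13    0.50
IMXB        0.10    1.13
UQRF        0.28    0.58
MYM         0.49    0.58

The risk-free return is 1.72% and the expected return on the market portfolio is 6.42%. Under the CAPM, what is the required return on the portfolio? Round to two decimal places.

4.66%

β_P = Σ w_i β_i = 0.13×0.50 + 0.10×1.13 + 0.28×0.58 + 0.49×0.58 = 0.6246
MRP = 6.42% − 1.72% = 4.70%
E(R_P) = R_f + β_P × MRP = 1.72% + 0.6246 × 4.70% = 4.66%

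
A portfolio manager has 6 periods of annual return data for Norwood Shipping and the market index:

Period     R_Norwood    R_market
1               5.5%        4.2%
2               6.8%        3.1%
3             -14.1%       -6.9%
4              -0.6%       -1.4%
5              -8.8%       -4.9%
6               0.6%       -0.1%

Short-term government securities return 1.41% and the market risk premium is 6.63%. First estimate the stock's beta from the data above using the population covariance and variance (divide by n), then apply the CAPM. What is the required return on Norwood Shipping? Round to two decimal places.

Mean R_i = (5.5 + 6.8 − 14.1 − 0.6 − 8.8 + 0.6) / 6 = -1.7667%
Mean R_m = (4.2 + 3.1 − 6.9 − 1.4 − 4.9 − 0.1) / 6 = -1.0000%
Σ(R_i − R̄_i)(R_m − R̄_m) = 174.7700  ⇒  Cov = 174.7700 / 6 = 29.1283
Σ(R_m − R̄_m)² = 94.8400  ⇒  Var(R_m) = 94.8400 / 6 = 15.8067
β = Cov / Var(R_m) = 29.1283 / 15.8067 = 1.8428
E(R) = R_f + β × MRP = 1.41% + 1.8428 × 6.63% = 13.63%

13.63%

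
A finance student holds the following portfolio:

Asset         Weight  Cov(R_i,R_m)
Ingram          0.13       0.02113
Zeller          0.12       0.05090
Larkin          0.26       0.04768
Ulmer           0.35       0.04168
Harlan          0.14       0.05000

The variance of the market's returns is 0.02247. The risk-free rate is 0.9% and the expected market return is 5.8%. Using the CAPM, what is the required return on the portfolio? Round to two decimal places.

β_Ingram = 0.02113 / 0.02247 = 0.9404
β_Zeller = 0.05090 / 0.02247 = 2.2652
β_Larkin = 0.04768 / 0.02247 = 2.1219
β_Ulmer = 0.04168 / 0.02247 = 1.8549
β_Harlan = 0.05000 / 0.02247 = 2.2252
β_P = Σ w_i β_i = 0.13×0.9404 + 0.12×2.2652 + 0.26×2.1219 + 0.35×1.8549 + 0.14×2.2252 = 1.9065
MRP = 5.8% − 0.9% = 4.90%
E(R_P) = R_f + β_P × MRP = 0.9% + 1.9065 × 4.9% = 10.24%

10.24%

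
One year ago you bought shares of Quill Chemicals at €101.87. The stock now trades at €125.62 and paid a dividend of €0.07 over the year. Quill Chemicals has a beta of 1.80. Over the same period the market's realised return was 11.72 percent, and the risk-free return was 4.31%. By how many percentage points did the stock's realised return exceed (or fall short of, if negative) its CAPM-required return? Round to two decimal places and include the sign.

+5.73%

Realised HPR = (P1 + D1 − P0) / P0 = (125.62 + 0.07 − 101.87) / 101.87 = 23.82 / 101.87 = 23.3827%
MRP = 11.72% − 4.31% = 7.41%
CAPM required = R_f + β·MRP = 4.31% + 1.80 × 7.41% = 17.6480%
α = realised − required = 23.3827% − 17.6480% = +5.73%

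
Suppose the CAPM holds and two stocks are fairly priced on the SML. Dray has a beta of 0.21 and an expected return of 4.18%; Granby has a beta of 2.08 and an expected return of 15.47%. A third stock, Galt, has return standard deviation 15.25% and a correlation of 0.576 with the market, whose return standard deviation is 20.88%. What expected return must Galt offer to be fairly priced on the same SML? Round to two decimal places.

5.45%

MRP = (15.47% − 4.18%) / (2.08 − 0.21) = 6.0374%
R_f = 4.18% − 0.21 × 6.0374% = 2.9121%
β_Galt = ρ·σ_i/σ_m = 0.576 × 15.25 / 20.88 = 0.4207
E(R_Galt) = R_f + β × MRP = 2.9121% + 0.4207 × 6.0374% = 5.45%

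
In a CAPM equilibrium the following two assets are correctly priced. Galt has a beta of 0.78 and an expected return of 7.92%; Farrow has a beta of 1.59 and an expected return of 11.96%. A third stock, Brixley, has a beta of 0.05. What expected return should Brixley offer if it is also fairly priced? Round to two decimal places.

4.28%

MRP (SML slope) = (11.96% − 7.92%) / (1.59 − 0.78) = 4.04% / 0.81 = 4.9877%
R_f (intercept) = 7.92% − 0.78 × 4.9877% = 4.0296%
E(R_Brixley) = R_f + β × MRP = 4.0296% + 0.05 × 4.9877% = 4.28%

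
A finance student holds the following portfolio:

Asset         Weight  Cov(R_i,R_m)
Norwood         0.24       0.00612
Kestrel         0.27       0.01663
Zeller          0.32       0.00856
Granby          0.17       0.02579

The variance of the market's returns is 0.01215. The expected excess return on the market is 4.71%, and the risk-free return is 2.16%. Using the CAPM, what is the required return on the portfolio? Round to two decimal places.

7.23%

β_Norwood = 0.00612 / 0.01215 = 0.5037
β_Kestrel = 0.01663 / 0.01215 = 1.3687
β_Zeller = 0.00856 / 0.01215 = 0.7045
β_Granby = 0.02579 / 0.01215 = 2.1226
β_P = Σ w_i β_i = 0.24×0.5037 + 0.27×1.3687 + 0.32×0.7045 + 0.17×2.1226 = 1.0767
E(R_P) = R_f + β_P × MRP = 2.16% + 1.0767 × 4.71% = 7.23%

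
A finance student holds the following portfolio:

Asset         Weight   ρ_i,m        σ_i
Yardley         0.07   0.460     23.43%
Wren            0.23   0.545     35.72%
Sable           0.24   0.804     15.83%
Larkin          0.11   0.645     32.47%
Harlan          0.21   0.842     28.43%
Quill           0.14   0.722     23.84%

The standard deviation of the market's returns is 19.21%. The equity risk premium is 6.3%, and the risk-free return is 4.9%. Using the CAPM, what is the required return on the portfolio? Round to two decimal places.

β_Yardley = 0.460 × 23.43% / 19.21% = 0.5611
β_Wren = 0.545 × 35.72% / 19.21% = 1.0134
β_Sable = 0.804 × 15.83% / 19.21% = 0.6625
β_Larkin = 0.645 × 32.47% / 19.21% = 1.0902
β_Harlan = 0.842 × 28.43% / 19.21% = 1.2461
β_Quill = 0.722 × 23.84% / 19.21% = 0.8960
β_P = Σ w_i β_i = 0.07×0.5611 + 0.23×1.0134 + 0.24×0.6625 + 0.11×1.0902 + 0.21×1.2461 + 0.14×0.8960 = 0.9384
E(R_P) = R_f + β_P × MRP = 4.9% + 0.9384 × 6.3% = 10.81%

10.81%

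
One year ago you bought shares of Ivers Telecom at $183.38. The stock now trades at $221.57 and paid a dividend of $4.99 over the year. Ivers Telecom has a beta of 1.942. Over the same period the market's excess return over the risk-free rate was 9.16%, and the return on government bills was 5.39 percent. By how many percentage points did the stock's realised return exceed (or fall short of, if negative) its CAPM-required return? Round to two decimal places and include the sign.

+0.37%

Realised HPR = (P1 + D1 − P0) / P0 = (221.57 + 4.99 − 183.38) / 183.38 = 43.18 / 183.38 = 23.5467%
CAPM required = R_f + β·MRP = 5.39% + 1.942 × 9.16% = 23.17872%
α = realised − required = 23.5467% − 23.17872% = +0.37%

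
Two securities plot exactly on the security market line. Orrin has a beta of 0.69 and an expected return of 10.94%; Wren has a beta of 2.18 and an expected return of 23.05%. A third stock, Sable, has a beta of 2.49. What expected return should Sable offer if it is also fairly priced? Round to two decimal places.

MRP (SML slope) = (23.05% − 10.94%) / (2.18 − 0.69) = 12.11% / 1.49 = 8.1275%
R_f (intercept) = 10.94% − 0.69 × 8.1275% = 5.3320%
E(R_Sable) = R_f + β × MRP = 5.3320% + 2.49 × 8.1275% = 25.57%

25.57%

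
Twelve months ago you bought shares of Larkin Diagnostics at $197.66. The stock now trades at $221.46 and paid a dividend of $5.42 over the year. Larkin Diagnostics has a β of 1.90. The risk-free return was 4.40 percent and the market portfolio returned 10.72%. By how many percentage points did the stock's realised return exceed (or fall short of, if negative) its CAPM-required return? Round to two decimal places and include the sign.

-1.63%

Realised HPR = (P1 + D1 − P0) / P0 = (221.46 + 5.42 − 197.66) / 197.66 = 29.22 / 197.66 = 14.7830%
MRP = 10.72% − 4.40% = 6.32%
CAPM required = R_f + β·MRP = 4.40% + 1.90 × 6.32% = 16.4080%
α = realised − required = 14.7830% − 16.4080% = -1.63%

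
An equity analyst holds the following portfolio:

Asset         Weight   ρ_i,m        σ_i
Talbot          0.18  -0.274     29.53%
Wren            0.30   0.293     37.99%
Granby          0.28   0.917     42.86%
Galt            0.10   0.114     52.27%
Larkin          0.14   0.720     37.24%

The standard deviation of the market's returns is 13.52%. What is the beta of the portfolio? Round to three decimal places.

β_Talbot = -0.274 × 29.53% / 13.52% = -0.5985
β_Wren = 0.293 × 37.99% / 13.52% = 0.8233
β_Granby = 0.917 × 42.86% / 13.52% = 2.9070
β_Galt = 0.114 × 52.27% / 13.52% = 0.4407
β_Larkin = 0.720 × 37.24% / 13.52% = 1.9832
β_P = Σ w_i β_i = 0.18×-0.5985 + 0.30×0.8233 + 0.28×2.9070 + 0.10×0.4407 + 0.14×1.9832 = 1.2749

1.275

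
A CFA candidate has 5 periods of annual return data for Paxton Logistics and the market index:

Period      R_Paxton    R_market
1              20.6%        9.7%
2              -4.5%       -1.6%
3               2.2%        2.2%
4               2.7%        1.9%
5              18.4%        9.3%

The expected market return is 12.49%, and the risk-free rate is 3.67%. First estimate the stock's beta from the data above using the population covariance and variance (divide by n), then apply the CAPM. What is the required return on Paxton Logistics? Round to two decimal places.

Mean R_i = (20.6 − 4.5 + 2.2 + 2.7 + 18.4) / 5 = 7.8800%
Mean R_m = (9.7 − 1.6 + 2.2 + 1.9 + 9.3) / 5 = 4.3000%
Σ(R_i − R̄_i)(R_m − R̄_m) = 218.6900  ⇒  Cov = 218.6900 / 5 = 43.7380
Σ(R_m − R̄_m)² = 99.1400  ⇒  Var(R_m) = 99.1400 / 5 = 19.8280
β = Cov / Var(R_m) = 43.7380 / 19.8280 = 2.2059
MRP = 12.49% − 3.67% = 8.82%
E(R) = R_f + β × MRP = 3.67% + 2.2059 × 8.82% = 23.13%

23.13%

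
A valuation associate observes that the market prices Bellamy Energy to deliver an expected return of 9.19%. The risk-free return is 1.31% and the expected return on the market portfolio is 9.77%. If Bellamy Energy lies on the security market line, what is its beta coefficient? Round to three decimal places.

0.931

MRP = 9.77% − 1.31% = 8.46%
β = (E(R) − R_f) / MRP = (9.19% − 1.31%) / 8.46% = 7.88% / 8.46% = 0.931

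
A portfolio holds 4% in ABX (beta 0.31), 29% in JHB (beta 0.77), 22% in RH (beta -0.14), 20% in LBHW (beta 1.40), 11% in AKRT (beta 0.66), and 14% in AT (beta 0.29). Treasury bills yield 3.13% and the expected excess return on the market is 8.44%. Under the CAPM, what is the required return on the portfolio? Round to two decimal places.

β_P = Σ w_i β_i = 0.04×0.31 + 0.29×0.77 + 0.22×-0.14 + 0.20×1.40 + 0.11×0.66 + 0.14×0.29 = 0.5981
E(R_P) = R_f + β_P × MRP = 3.13% + 0.5981 × 8.44% = 8.18%

8.18%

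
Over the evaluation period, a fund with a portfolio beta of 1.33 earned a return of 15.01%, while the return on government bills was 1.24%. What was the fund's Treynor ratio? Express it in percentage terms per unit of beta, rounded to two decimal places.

Treynor = (R_P − R_f) / β_P = (15.01% − 1.24%) / 1.3300 = 13.77% / 1.3300 = 10.35%

10.35%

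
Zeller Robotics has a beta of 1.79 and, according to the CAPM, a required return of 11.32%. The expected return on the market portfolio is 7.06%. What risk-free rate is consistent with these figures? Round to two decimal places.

E(R) = R_f + β(E(R_m) − R_f) = R_f(1 − β) + β·E(R_m)
11.32% = R_f × (1 − 1.79) + 1.79 × 7.06%
11.32% = R_f × -0.79 + 12.6374%
R_f = (11.32% − 12.6374%) / -0.79 = 1.67%

1.67%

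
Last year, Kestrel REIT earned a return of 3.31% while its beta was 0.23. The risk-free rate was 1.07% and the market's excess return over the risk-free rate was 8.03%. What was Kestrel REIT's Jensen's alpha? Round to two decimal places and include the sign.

CAPM benchmark = R_f + β(R_m − R_f) = 1.07% + 0.23 × 8.03% = 2.9169%
α = actual − benchmark = 3.31% − 2.9169% = +0.39%

+0.39%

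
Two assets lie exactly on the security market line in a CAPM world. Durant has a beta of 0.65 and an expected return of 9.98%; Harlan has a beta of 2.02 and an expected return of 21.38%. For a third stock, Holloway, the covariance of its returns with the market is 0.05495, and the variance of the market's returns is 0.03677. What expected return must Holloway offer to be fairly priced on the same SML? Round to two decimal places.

17.01%

MRP = (21.38% − 9.98%) / (2.02 − 0.65) = 8.3212%
R_f = 9.98% − 0.65 × 8.3212% = 4.5712%
β_Holloway = Cov / Var(R_m) = 0.05495 / 0.03677 = 1.4944
E(R_Holloway) = R_f + β × MRP = 4.5712% + 1.4944 × 8.3212% = 17.01%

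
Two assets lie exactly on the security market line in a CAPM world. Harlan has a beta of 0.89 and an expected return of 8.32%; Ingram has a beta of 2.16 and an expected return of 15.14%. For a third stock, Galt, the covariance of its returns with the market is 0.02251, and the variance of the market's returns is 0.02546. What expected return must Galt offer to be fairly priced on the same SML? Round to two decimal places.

MRP = (15.14% − 8.32%) / (2.16 − 0.89) = 5.3701%
R_f = 8.32% − 0.89 × 5.3701% = 3.5406%
β_Galt = Cov / Var(R_m) = 0.02251 / 0.02546 = 0.8841
E(R_Galt) = R_f + β × MRP = 3.5406% + 0.8841 × 5.3701% = 8.29%

8.29%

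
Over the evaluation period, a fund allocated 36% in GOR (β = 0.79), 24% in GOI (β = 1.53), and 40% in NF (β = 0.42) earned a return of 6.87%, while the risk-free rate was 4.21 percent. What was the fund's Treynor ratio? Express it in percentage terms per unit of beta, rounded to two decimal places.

β_P = 0.36×0.79 + 0.24×1.53 + 0.40×0.42 = 0.8196
Treynor = (R_P − R_f) / β_P = (6.87% − 4.21%) / 0.8196 = 2.66% / 0.8196 = 3.25%

3.25%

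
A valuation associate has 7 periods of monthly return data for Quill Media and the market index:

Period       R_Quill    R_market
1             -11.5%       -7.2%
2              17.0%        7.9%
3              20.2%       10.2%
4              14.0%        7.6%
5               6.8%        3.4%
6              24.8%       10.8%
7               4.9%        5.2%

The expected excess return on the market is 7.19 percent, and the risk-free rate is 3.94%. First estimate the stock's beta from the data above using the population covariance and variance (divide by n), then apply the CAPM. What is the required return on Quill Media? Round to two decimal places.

17.72%

Mean R_i = (-11.5 + 17.0 + 20.2 + 14.0 + 6.8 + 24.8 + 4.9) / 7 = 10.8857%
Mean R_m = (-7.2 + 7.9 + 10.2 + 7.6 + 3.4 + 10.8 + 5.2) / 7 = 5.4143%
Σ(R_i − R̄_i)(R_m − R̄_m) = 433.4114  ⇒  Cov = 433.4114 / 7 = 61.9159
Σ(R_m − R̄_m)² = 226.0886  ⇒  Var(R_m) = 226.0886 / 7 = 32.2984
β = Cov / Var(R_m) = 61.9159 / 32.2984 = 1.9170
E(R) = R_f + β × MRP = 3.94% + 1.9170 × 7.19% = 17.72%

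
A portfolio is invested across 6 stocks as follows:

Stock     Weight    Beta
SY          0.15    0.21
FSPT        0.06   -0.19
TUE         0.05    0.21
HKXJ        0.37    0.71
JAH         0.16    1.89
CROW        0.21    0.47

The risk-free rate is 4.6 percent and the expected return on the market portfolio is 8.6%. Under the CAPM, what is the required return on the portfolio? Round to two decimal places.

β_P = Σ w_i β_i = 0.15×0.21 + 0.06×-0.19 + 0.05×0.21 + 0.37×0.71 + 0.16×1.89 + 0.21×0.47 = 0.6944
MRP = 8.6% − 4.6% = 4.00%
E(R_P) = R_f + β_P × MRP = 4.6% + 0.6944 × 4.0% = 7.38%

7.38%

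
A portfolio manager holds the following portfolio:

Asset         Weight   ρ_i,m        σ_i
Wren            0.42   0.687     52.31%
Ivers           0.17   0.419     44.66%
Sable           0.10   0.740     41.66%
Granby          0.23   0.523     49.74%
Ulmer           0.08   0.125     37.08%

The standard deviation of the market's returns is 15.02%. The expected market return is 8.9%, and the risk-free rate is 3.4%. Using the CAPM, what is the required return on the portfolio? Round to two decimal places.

β_Wren = 0.687 × 52.31% / 15.02% = 2.3926
β_Ivers = 0.419 × 44.66% / 15.02% = 1.2458
β_Sable = 0.740 × 41.66% / 15.02% = 2.0525
β_Granby = 0.523 × 49.74% / 15.02% = 1.7320
β_Ulmer = 0.125 × 37.08% / 15.02% = 0.3086
β_P = Σ w_i β_i = 0.42×2.3926 + 0.17×1.2458 + 0.10×2.0525 + 0.23×1.7320 + 0.08×0.3086 = 1.8450
MRP = 8.9% − 3.4% = 5.50%
E(R_P) = R_f + β_P × MRP = 3.4% + 1.8450 × 5.5% = 13.55%

13.55%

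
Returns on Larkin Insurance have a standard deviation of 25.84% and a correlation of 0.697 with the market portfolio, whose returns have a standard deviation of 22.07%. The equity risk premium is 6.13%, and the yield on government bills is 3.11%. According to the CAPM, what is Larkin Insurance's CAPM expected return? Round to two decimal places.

8.11%

β = ρ × σ_i / σ_m = 0.697 × 25.84% / 22.07% = 0.8161
E(R) = 3.11% + 0.8161 × 6.13% = 8.11%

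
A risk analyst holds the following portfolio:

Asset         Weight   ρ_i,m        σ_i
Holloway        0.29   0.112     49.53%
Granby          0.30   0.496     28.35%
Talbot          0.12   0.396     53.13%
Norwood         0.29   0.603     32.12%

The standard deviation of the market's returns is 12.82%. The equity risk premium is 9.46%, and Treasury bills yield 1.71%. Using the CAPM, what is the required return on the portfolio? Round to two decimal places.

12.02%

β_Holloway = 0.112 × 49.53% / 12.82% = 0.4327
β_Granby = 0.496 × 28.35% / 12.82% = 1.0968
β_Talbot = 0.396 × 53.13% / 12.82% = 1.6411
β_Norwood = 0.603 × 32.12% / 12.82% = 1.5108
β_P = Σ w_i β_i = 0.29×0.4327 + 0.30×1.0968 + 0.12×1.6411 + 0.29×1.5108 = 1.0896
E(R_P) = R_f + β_P × MRP = 1.71% + 1.0896 × 9.46% = 12.02%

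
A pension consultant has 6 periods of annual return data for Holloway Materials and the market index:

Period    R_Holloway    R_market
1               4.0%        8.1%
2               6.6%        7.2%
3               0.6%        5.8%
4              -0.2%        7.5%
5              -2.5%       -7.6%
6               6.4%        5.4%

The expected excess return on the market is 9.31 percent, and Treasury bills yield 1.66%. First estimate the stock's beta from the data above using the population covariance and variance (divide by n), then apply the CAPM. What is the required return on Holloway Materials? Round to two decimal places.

Mean R_i = (4.0 + 6.6 + 0.6 − 0.2 − 2.5 + 6.4) / 6 = 2.4833%
Mean R_m = (8.1 + 7.2 + 5.8 + 7.5 − 7.6 + 5.4) / 6 = 4.4000%
Σ(R_i − R̄_i)(R_m − R̄_m) = 69.9000  ⇒  Cov = 69.9000 / 6 = 11.6500
Σ(R_m − R̄_m)² = 178.1000  ⇒  Var(R_m) = 178.1000 / 6 = 29.6833
β = Cov / Var(R_m) = 11.6500 / 29.6833 = 0.3925
E(R) = R_f + β × MRP = 1.66% + 0.3925 × 9.31% = 5.31%

5.31%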